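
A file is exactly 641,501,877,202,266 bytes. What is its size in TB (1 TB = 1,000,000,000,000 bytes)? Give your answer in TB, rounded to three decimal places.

641,501,877,202,266 bytes given.
1 TB = 1,000,000,000,000 bytes
641,501,877,202,266 / 1,000,000,000,000 = 641.502 TB

641.502 TB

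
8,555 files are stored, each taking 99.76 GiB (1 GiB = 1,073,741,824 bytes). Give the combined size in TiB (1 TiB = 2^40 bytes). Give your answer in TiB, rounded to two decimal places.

Total = 8,555 × 99.76 GiB = 853446.8 GiB
= 853446.8 × 1,073,741,824 bytes = 916,381,523,718,963.2 bytes
1 TiB = 1,099,511,627,776 bytes
916,381,523,718,963.2 / 1,099,511,627,776 = 833.44 TiB

833.44 TiB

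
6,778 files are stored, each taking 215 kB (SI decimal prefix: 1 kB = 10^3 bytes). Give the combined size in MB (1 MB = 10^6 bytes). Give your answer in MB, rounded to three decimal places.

Total = 6,778 × 215 kB = 1,457,270 kB
= 1,457,270 × 1,000 bytes = 1,457,270,000 bytes
1 MB = 1,000,000 bytes
1,457,270,000 / 1,000,000 = 1,457.270 MB

1,457.270 MB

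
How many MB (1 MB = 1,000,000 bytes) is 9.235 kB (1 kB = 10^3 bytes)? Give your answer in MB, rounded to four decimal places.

9.235 kB × 1,000 bytes/kB = 9,235 bytes
1 MB = 1,000,000 bytes
9,235 / 1,000,000 = 0.0092 MB

0.0092 MB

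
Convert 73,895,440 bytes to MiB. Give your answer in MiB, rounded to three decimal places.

73,895,440 bytes given.
1 MiB = 1,048,576 bytes
73,895,440 / 1,048,576 = 70.472 MiB

70.472 MiB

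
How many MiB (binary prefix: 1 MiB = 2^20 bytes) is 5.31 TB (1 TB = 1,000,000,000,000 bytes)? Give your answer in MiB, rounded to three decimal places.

5.31 TB = 5.31 × 10^12 bytes = 5,310,000,000,000 bytes
1 MiB = 1,048,576 bytes
5,310,000,000,000 / 1,048,576 = 5,064,010.620 MiB

5,064,010.620 MiB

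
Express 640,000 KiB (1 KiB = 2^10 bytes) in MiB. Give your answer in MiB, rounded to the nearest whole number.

640,000 KiB = 640,000 × 2^10 bytes = 655,360,000 bytes
1 MiB = 1,048,576 bytes
655,360,000 / 1,048,576 = 625 MiB

625 MiB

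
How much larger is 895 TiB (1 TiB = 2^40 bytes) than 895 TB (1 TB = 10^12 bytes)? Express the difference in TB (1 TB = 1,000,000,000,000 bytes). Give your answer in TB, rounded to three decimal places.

89.063 TB

895 TiB = 895 × 1,099,511,627,776 = 984,062,906,859,520 bytes
895 TB = 895 × 1,000,000,000,000 = 895,000,000,000,000 bytes
difference = 89,062,906,859,520 bytes
89,062,906,859,520 / 1,000,000,000,000 = 89.063 TB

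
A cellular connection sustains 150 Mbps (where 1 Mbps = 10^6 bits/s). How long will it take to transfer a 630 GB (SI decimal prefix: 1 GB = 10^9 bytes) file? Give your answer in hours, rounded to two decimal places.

630 GB = 630,000,000,000 bytes = 5,040,000,000,000 bits
150 Mbps = 150,000,000 bits/s
time = 5,040,000,000,000 / 150,000,000 = 33,600.0000 s
33,600.0000 s / 3600 = 9.33 hours

9.33 hours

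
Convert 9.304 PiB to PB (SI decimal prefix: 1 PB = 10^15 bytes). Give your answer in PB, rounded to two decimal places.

10.48 PB

9.304 PiB = 9.304 × 2^50 bytes = 10,475,372,733,263,773.696 bytes
1 PB = 1,000,000,000,000,000 bytes
10,475,372,733,263,773.696 / 1,000,000,000,000,000 = 10.48 PB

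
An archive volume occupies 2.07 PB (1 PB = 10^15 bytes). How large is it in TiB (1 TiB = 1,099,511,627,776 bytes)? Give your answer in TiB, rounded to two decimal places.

2.07 PB × 1,000,000,000,000,000 bytes/PB = 2,070,000,000,000,000 bytes
1 TiB = 2^40 bytes = 1,099,511,627,776 bytes
2,070,000,000,000,000 / 1,099,511,627,776 = 1,882.65 TiB

1,882.65 TiB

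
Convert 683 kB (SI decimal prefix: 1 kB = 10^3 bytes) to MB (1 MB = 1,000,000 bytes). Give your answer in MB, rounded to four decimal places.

683 kB × 1,000 bytes/kB = 683,000 bytes
1 MB = 1,000,000 bytes
683,000 / 1,000,000 = 0.6830 MB

0.6830 MB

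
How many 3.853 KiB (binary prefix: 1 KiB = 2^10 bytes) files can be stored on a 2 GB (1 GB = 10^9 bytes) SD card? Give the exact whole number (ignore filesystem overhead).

Capacity: 2 GB = 2,000,000,000 bytes
Per item: 3.853 KiB = 3,945.472 bytes
⌊2,000,000,000 / 3,945.472⌋ = 506,910

506,910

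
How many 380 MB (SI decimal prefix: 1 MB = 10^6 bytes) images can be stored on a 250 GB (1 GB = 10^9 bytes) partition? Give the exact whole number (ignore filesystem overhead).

Capacity: 250 GB = 250,000,000,000 bytes
Per item: 380 MB = 380,000,000 bytes
⌊250,000,000,000 / 380,000,000⌋ = 657

657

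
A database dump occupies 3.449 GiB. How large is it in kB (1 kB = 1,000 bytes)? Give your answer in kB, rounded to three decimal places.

3,703,335.551 kB

3.449 GiB = 3.449 × 2^30 bytes = 3,703,335,550.976 bytes
1 kB = 10^3 bytes = 1,000 bytes
3,703,335,550.976 / 1,000 = 3,703,335.551 kB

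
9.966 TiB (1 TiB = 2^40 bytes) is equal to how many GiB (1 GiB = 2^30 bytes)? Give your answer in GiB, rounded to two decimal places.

10,205.18 GiB

9.966 TiB = 9.966 × 2^40 bytes = 10,957,732,882,415.616 bytes
1 GiB = 1,073,741,824 bytes
10,957,732,882,415.616 / 1,073,741,824 = 10,205.18 GiB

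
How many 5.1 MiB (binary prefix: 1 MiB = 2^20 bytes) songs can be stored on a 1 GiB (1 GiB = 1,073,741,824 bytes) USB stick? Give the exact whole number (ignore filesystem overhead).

200

Capacity: 1 GiB = 1,073,741,824 bytes
Per item: 5.1 MiB = 5,347,737.6 bytes
⌊1,073,741,824 / 5,347,737.6⌋ = 200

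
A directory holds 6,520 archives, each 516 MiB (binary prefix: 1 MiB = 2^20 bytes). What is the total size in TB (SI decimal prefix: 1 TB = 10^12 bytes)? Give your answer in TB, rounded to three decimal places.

Total = 6,520 × 516 MiB = 3,364,320 MiB
= 3,364,320 × 1,048,576 bytes = 3,527,745,208,320 bytes
1 TB = 1,000,000,000,000 bytes
3,527,745,208,320 / 1,000,000,000,000 = 3.528 TB

3.528 TB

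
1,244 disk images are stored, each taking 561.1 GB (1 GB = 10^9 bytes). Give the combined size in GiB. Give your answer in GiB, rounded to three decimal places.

650,070.980 GiB

Total = 1,244 × 561.1 GB = 698008.4 GB
= 698008.4 × 1,000,000,000 bytes = 698,008,400,000,000 bytes
1 GiB = 1,073,741,824 bytes
698,008,400,000,000 / 1,073,741,824 = 650,070.980 GiB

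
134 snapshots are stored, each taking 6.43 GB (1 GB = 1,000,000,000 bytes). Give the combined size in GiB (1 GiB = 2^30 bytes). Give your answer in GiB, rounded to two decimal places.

Total = 134 × 6.43 GB = 861.62 GB
= 861.62 × 1,000,000,000 bytes = 861,620,000,000 bytes
1 GiB = 1,073,741,824 bytes
861,620,000,000 / 1,073,741,824 = 802.45 GiB

802.45 GiB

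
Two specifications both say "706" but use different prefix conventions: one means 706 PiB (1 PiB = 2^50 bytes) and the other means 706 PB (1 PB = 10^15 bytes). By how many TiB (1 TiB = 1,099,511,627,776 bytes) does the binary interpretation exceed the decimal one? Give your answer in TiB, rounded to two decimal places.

706 PiB = 706 × 1,125,899,906,842,624 = 794,885,334,230,892,544 bytes
706 PB = 706 × 1,000,000,000,000,000 = 706,000,000,000,000,000 bytes
difference = 88,885,334,230,892,544 bytes
88,885,334,230,892,544 / 1,099,511,627,776 = 80,840.74 TiB

80,840.74 TiB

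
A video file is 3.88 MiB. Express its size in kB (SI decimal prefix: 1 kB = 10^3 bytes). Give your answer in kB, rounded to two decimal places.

3.88 MiB = 3.88 × 2^20 bytes = 4,068,474.88 bytes
1 kB = 1,000 bytes
4,068,474.88 / 1,000 = 4,068.47 kB

4,068.47 kB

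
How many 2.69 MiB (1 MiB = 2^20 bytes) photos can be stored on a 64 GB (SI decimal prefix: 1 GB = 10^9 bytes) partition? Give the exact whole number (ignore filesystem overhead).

22,689

Capacity: 64 GB = 64,000,000,000 bytes
Per item: 2.69 MiB = 2,820,669.44 bytes
⌊64,000,000,000 / 2,820,669.44⌋ = 22,689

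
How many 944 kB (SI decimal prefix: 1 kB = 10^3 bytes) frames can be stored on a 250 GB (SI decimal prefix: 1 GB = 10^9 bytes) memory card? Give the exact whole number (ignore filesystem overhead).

Capacity: 250 GB = 250,000,000,000 bytes
Per item: 944 kB = 944,000 bytes
⌊250,000,000,000 / 944,000⌋ = 264,830

264,830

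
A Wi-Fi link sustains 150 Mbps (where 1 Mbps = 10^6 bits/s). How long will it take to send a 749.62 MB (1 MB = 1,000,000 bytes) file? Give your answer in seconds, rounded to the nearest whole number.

40 seconds

749.62 MB = 749,620,000 bytes = 5,996,960,000 bits
150 Mbps = 150,000,000 bits/s
time = 5,996,960,000 / 150,000,000 = 40 s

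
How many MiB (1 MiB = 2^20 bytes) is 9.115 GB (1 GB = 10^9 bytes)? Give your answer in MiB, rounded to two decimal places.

8,692.74 MiB

9.115 GB = 9.115 × 10^9 bytes = 9,115,000,000 bytes
1 MiB = 2^20 bytes = 1,048,576 bytes
9,115,000,000 / 1,048,576 = 8,692.74 MiB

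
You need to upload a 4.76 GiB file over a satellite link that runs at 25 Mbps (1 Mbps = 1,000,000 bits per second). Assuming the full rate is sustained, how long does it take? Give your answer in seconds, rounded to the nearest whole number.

1,636 seconds

4.76 GiB = 5,111,011,082.24 bytes = 40,888,088,657.92 bits
25 Mbps = 25,000,000 bits/s
time = 40,888,088,657.92 / 25,000,000 = 1,636 s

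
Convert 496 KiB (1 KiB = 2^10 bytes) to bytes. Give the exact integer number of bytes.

507,904 bytes

496 × 1,024 = 507,904 bytes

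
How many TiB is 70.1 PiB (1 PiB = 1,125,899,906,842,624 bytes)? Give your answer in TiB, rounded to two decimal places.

71,782.40 TiB

70.1 PiB × 1,125,899,906,842,624 bytes/PiB = 78,925,583,469,667,942.4 bytes
1 TiB = 2^40 bytes = 1,099,511,627,776 bytes
78,925,583,469,667,942.4 / 1,099,511,627,776 = 71,782.40 TiB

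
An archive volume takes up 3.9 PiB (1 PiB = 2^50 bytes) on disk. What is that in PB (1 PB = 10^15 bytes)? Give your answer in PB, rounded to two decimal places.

3.9 PiB × 1,125,899,906,842,624 bytes/PiB = 4,391,009,636,686,233.6 bytes
1 PB = 1,000,000,000,000,000 bytes
4,391,009,636,686,233.6 / 1,000,000,000,000,000 = 4.39 PB

4.39 PB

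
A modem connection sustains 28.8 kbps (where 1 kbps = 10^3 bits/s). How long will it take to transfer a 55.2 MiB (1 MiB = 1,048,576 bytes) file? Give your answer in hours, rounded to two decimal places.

4.47 hours

55.2 MiB = 57,881,395.2 bytes = 463,051,161.6 bits
28.8 kbps = 28,800 bits/s
time = 463,051,161.6 / 28,800 = 16,078.1653 s
16,078.1653 s / 3600 = 4.47 hours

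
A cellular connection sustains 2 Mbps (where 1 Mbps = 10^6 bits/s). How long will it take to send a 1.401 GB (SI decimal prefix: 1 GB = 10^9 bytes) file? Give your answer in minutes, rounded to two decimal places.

1.401 GB = 1,401,000,000 bytes = 11,208,000,000 bits
2 Mbps = 2,000,000 bits/s
time = 11,208,000,000 / 2,000,000 = 5,604.000 s
5,604.000 s / 60 = 93.40 minutes

93.40 minutes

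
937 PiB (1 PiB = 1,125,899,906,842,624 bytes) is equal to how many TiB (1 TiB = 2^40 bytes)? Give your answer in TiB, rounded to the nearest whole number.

959,488 TiB

937 PiB = 937 × 2^50 bytes = 1,054,968,212,711,538,688 bytes
1 TiB = 1,099,511,627,776 bytes
1,054,968,212,711,538,688 / 1,099,511,627,776 = 959,488 TiB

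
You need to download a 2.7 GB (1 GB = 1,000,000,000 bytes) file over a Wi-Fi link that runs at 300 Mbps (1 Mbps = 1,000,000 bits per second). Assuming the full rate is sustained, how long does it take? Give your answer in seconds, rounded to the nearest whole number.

2.7 GB = 2,700,000,000 bytes = 21,600,000,000 bits
300 Mbps = 300,000,000 bits/s
time = 21,600,000,000 / 300,000,000 = 72 s

72 seconds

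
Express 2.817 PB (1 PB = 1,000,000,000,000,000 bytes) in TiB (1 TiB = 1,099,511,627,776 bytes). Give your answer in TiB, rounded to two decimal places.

2.817 PB × 1,000,000,000,000,000 bytes/PB = 2,817,000,000,000,000 bytes
1 TiB = 1,099,511,627,776 bytes
2,817,000,000,000,000 / 1,099,511,627,776 = 2,562.05 TiB

2,562.05 TiB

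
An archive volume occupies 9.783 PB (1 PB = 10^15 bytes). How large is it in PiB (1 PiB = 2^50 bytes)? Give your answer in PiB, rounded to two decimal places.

9.783 PB = 9.783 × 10^15 bytes = 9,783,000,000,000,000 bytes
1 PiB = 2^50 bytes = 1,125,899,906,842,624 bytes
9,783,000,000,000,000 / 1,125,899,906,842,624 = 8.69 PiB

8.69 PiB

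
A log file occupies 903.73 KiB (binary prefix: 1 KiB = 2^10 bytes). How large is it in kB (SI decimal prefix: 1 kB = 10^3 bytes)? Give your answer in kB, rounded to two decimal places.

903.73 KiB = 903.73 × 2^10 bytes = 925,419.52 bytes
1 kB = 1,000 bytes
925,419.52 / 1,000 = 925.42 kB

925.42 kB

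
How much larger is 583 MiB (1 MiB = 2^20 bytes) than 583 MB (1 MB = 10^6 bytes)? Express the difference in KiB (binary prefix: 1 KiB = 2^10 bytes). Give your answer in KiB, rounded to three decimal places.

583 MiB = 583 × 1,048,576 = 611,319,808 bytes
583 MB = 583 × 1,000,000 = 583,000,000 bytes
difference = 28,319,808 bytes
28,319,808 / 1,024 = 27,656.063 KiB

27,656.063 KiB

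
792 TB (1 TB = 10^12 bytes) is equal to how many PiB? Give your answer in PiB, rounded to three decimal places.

0.703 PiB

792 TB = 792 × 10^12 bytes = 792,000,000,000,000 bytes
1 PiB = 1,125,899,906,842,624 bytes
792,000,000,000,000 / 1,125,899,906,842,624 = 0.703 PiB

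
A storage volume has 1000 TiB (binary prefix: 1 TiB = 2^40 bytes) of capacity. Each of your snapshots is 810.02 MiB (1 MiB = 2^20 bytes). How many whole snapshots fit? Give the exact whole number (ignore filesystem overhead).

Capacity: 1000 TiB = 1,099,511,627,776,000 bytes
Per item: 810.02 MiB = 849,367,531.52 bytes
⌊1,099,511,627,776,000 / 849,367,531.52⌋ = 1,294,506

1,294,506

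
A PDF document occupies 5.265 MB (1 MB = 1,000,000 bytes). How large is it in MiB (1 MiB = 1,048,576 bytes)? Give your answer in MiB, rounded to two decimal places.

5.265 MB = 5.265 × 10^6 bytes = 5,265,000 bytes
1 MiB = 2^20 bytes = 1,048,576 bytes
5,265,000 / 1,048,576 = 5.02 MiB

5.02 MiB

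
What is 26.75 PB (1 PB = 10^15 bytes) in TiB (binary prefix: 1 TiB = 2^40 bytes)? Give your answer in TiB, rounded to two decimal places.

24,328.98 TiB

26.75 PB = 26.75 × 10^15 bytes = 26,750,000,000,000,000 bytes
1 TiB = 2^40 bytes = 1,099,511,627,776 bytes
26,750,000,000,000,000 / 1,099,511,627,776 = 24,328.98 TiB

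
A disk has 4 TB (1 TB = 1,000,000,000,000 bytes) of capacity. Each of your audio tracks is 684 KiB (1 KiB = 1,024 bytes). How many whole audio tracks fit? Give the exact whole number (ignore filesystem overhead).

Capacity: 4 TB = 4,000,000,000,000 bytes
Per item: 684 KiB = 700,416 bytes
⌊4,000,000,000,000 / 700,416⌋ = 5,710,891

5,710,891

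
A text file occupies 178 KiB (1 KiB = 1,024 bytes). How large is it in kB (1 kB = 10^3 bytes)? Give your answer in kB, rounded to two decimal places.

178 KiB = 178 × 2^10 bytes = 182,272 bytes
1 kB = 10^3 bytes = 1,000 bytes
182,272 / 1,000 = 182.27 kB

182.27 kB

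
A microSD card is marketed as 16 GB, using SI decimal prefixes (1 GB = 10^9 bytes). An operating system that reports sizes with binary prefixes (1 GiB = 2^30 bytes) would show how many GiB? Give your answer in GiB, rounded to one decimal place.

14.9 GiB

16 GB = 16 × 10^9 bytes = 16,000,000,000 bytes
1 GiB = 1,073,741,824 bytes
16,000,000,000 / 1,073,741,824 = 14.9 GiB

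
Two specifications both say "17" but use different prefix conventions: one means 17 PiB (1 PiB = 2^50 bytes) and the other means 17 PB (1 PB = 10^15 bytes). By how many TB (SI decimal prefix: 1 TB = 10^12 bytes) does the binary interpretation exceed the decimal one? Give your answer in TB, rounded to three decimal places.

17 PiB = 17 × 1,125,899,906,842,624 = 19,140,298,416,324,608 bytes
17 PB = 17 × 1,000,000,000,000,000 = 17,000,000,000,000,000 bytes
difference = 2,140,298,416,324,608 bytes
2,140,298,416,324,608 / 1,000,000,000,000 = 2,140.298 TB

2,140.298 TB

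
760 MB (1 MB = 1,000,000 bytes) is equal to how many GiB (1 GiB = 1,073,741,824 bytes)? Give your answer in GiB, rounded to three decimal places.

0.708 GiB

760 MB = 760 × 10^6 bytes = 760,000,000 bytes
1 GiB = 2^30 bytes = 1,073,741,824 bytes
760,000,000 / 1,073,741,824 = 0.708 GiB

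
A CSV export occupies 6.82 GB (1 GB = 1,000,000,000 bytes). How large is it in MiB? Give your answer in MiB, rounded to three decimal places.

6,504.059 MiB

6.82 GB = 6.82 × 10^9 bytes = 6,820,000,000 bytes
1 MiB = 2^20 bytes = 1,048,576 bytes
6,820,000,000 / 1,048,576 = 6,504.059 MiB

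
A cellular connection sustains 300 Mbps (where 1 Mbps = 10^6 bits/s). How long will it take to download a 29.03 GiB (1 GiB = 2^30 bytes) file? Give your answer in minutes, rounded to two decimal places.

29.03 GiB = 31,170,725,150.72 bytes = 249,365,801,205.76 bits
300 Mbps = 300,000,000 bits/s
time = 249,365,801,205.76 / 300,000,000 = 831.219 s
831.219 s / 60 = 13.85 minutes

13.85 minutes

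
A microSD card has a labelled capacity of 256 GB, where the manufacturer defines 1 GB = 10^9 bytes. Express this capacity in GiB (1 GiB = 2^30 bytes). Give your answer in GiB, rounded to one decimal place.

238.4 GiB

256 GB = 256 × 10^9 bytes = 256,000,000,000 bytes
1 GiB = 2^30 bytes = 1,073,741,824 bytes
256,000,000,000 / 1,073,741,824 = 238.4 GiB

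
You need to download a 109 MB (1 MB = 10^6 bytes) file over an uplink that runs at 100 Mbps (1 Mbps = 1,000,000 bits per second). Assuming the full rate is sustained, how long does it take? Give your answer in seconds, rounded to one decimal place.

8.7 seconds

109 MB = 109,000,000 bytes = 872,000,000 bits
100 Mbps = 100,000,000 bits/s
time = 872,000,000 / 100,000,000 = 8.7 s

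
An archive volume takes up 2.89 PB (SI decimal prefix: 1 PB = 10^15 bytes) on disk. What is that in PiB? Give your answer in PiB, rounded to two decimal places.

2.89 PB = 2.89 × 10^15 bytes = 2,890,000,000,000,000 bytes
1 PiB = 1,125,899,906,842,624 bytes
2,890,000,000,000,000 / 1,125,899,906,842,624 = 2.57 PiB

2.57 PiB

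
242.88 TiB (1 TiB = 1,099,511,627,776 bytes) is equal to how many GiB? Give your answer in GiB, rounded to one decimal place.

248,709.1 GiB

242.88 TiB = 242.88 × 2^40 bytes = 267,049,384,154,234.88 bytes
1 GiB = 2^30 bytes = 1,073,741,824 bytes
267,049,384,154,234.88 / 1,073,741,824 = 248,709.1 GiB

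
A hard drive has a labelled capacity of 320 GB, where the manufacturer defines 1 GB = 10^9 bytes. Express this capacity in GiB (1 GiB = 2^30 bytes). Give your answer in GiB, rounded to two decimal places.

298.02 GiB

320 GB = 320 × 10^9 bytes = 320,000,000,000 bytes
1 GiB = 1,073,741,824 bytes
320,000,000,000 / 1,073,741,824 = 298.02 GiB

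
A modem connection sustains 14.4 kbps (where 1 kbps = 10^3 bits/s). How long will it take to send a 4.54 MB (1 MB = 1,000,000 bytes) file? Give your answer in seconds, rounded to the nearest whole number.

4.54 MB = 4,540,000 bytes = 36,320,000 bits
14.4 kbps = 14,400 bits/s
time = 36,320,000 / 14,400 = 2,522 s

2,522 seconds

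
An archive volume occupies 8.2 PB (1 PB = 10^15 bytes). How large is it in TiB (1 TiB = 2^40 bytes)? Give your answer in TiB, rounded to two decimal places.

8.2 PB = 8.2 × 10^15 bytes = 8,200,000,000,000,000 bytes
1 TiB = 1,099,511,627,776 bytes
8,200,000,000,000,000 / 1,099,511,627,776 = 7,457.86 TiB

7,457.86 TiB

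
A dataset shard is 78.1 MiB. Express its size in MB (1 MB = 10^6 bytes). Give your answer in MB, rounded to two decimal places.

81.89 MB

78.1 MiB = 78.1 × 2^20 bytes = 81,893,785.6 bytes
1 MB = 1,000,000 bytes
81,893,785.6 / 1,000,000 = 81.89 MB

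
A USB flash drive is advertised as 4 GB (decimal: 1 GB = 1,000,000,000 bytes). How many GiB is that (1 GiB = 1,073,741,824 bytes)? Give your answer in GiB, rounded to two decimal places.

3.73 GiB

4 GB × 1,000,000,000 bytes/GB = 4,000,000,000 bytes
1 GiB = 1,073,741,824 bytes
4,000,000,000 / 1,073,741,824 = 3.73 GiB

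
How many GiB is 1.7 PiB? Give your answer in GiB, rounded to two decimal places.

1.7 PiB × 1,125,899,906,842,624 bytes/PiB = 1,914,029,841,632,460.8 bytes
1 GiB = 1,073,741,824 bytes
1,914,029,841,632,460.8 / 1,073,741,824 = 1,782,579.20 GiB

1,782,579.20 GiB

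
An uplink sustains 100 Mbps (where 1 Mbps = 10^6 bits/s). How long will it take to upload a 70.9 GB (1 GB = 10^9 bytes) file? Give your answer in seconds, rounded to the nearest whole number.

5,672 seconds

70.9 GB = 70,900,000,000 bytes = 567,200,000,000 bits
100 Mbps = 100,000,000 bits/s
time = 567,200,000,000 / 100,000,000 = 5,672 s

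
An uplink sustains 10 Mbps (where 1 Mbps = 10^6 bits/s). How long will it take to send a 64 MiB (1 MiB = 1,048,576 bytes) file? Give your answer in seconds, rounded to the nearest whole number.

54 seconds

64 MiB = 67,108,864 bytes = 536,870,912 bits
10 Mbps = 10,000,000 bits/s
time = 536,870,912 / 10,000,000 = 54 s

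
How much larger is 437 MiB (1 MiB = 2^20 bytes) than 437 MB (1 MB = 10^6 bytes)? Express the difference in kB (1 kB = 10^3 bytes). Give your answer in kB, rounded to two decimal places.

437 MiB = 437 × 1,048,576 = 458,227,712 bytes
437 MB = 437 × 1,000,000 = 437,000,000 bytes
difference = 21,227,712 bytes
21,227,712 / 1,000 = 21,227.71 kB

21,227.71 kB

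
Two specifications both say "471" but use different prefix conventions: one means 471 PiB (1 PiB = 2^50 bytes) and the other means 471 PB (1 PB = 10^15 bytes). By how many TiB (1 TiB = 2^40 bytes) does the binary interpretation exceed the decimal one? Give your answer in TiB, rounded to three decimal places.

53,931.995 TiB

471 PiB = 471 × 1,125,899,906,842,624 = 530,298,856,122,875,904 bytes
471 PB = 471 × 1,000,000,000,000,000 = 471,000,000,000,000,000 bytes
difference = 59,298,856,122,875,904 bytes
59,298,856,122,875,904 / 1,099,511,627,776 = 53,931.995 TiB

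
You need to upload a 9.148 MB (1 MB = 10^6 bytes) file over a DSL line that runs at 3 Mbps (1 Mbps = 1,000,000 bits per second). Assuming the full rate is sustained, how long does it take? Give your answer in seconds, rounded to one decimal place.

9.148 MB = 9,148,000 bytes = 73,184,000 bits
3 Mbps = 3,000,000 bits/s
time = 73,184,000 / 3,000,000 = 24.4 s

24.4 seconds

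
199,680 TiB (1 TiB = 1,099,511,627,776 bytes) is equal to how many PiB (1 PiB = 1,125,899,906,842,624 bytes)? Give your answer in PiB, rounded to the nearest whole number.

199,680 TiB = 199,680 × 2^40 bytes = 219,550,481,834,311,680 bytes
1 PiB = 1,125,899,906,842,624 bytes
219,550,481,834,311,680 / 1,125,899,906,842,624 = 195 PiB

195 PiB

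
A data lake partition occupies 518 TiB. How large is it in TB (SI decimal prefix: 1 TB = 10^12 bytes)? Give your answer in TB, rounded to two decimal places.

569.55 TB

518 TiB = 518 × 2^40 bytes = 569,547,023,187,968 bytes
1 TB = 1,000,000,000,000 bytes
569,547,023,187,968 / 1,000,000,000,000 = 569.55 TB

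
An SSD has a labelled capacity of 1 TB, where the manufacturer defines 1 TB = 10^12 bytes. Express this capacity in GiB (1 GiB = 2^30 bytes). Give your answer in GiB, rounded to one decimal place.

1 TB × 1,000,000,000,000 bytes/TB = 1,000,000,000,000 bytes
1 GiB = 1,073,741,824 bytes
1,000,000,000,000 / 1,073,741,824 = 931.3 GiB

931.3 GiB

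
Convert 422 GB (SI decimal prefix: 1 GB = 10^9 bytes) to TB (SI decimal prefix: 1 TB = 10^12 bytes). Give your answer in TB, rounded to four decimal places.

422 GB = 422 × 10^9 bytes = 422,000,000,000 bytes
1 TB = 10^12 bytes = 1,000,000,000,000 bytes
422,000,000,000 / 1,000,000,000,000 = 0.4220 TB

0.4220 TB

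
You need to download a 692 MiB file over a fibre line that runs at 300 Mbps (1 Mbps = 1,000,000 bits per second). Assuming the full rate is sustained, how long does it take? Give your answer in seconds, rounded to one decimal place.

692 MiB = 725,614,592 bytes = 5,804,916,736 bits
300 Mbps = 300,000,000 bits/s
time = 5,804,916,736 / 300,000,000 = 19.3 s

19.3 seconds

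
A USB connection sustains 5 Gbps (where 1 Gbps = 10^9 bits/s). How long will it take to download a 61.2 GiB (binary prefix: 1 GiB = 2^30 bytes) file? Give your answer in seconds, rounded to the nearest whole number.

105 seconds

61.2 GiB = 65,712,999,628.8 bytes = 525,703,997,030.4 bits
5 Gbps = 5,000,000,000 bits/s
time = 525,703,997,030.4 / 5,000,000,000 = 105 s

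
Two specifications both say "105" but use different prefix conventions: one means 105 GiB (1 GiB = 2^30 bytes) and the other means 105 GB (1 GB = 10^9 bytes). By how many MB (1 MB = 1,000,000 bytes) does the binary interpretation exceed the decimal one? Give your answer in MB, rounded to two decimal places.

105 GiB = 105 × 1,073,741,824 = 112,742,891,520 bytes
105 GB = 105 × 1,000,000,000 = 105,000,000,000 bytes
difference = 7,742,891,520 bytes
7,742,891,520 / 1,000,000 = 7,742.89 MB

7,742.89 MB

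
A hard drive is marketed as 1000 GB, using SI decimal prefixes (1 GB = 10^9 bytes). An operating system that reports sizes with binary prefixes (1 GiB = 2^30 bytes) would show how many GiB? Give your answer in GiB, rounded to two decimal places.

1000 GB = 1000 × 10^9 bytes = 1,000,000,000,000 bytes
1 GiB = 1,073,741,824 bytes
1,000,000,000,000 / 1,073,741,824 = 931.32 GiB

931.32 GiB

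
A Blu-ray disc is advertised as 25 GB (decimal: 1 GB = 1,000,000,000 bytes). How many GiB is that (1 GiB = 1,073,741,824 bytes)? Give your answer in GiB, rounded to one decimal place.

25 GB = 25 × 10^9 bytes = 25,000,000,000 bytes
1 GiB = 2^30 bytes = 1,073,741,824 bytes
25,000,000,000 / 1,073,741,824 = 23.3 GiB

23.3 GiB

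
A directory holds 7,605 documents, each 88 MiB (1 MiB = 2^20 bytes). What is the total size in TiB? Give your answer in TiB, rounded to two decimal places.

Total = 7,605 × 88 MiB = 669,240 MiB
= 669,240 × 1,048,576 bytes = 701,749,002,240 bytes
1 TiB = 1,099,511,627,776 bytes
701,749,002,240 / 1,099,511,627,776 = 0.64 TiB

0.64 TiB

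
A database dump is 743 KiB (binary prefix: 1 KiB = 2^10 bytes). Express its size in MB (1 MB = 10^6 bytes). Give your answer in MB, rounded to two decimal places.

0.76 MB

743 KiB × 1,024 bytes/KiB = 760,832 bytes
1 MB = 10^6 bytes = 1,000,000 bytes
760,832 / 1,000,000 = 0.76 MB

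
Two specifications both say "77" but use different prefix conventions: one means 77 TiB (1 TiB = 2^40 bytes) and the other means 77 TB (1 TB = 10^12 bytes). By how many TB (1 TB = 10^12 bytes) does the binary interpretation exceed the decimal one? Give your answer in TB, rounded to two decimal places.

7.66 TB

77 TiB = 77 × 1,099,511,627,776 = 84,662,395,338,752 bytes
77 TB = 77 × 1,000,000,000,000 = 77,000,000,000,000 bytes
difference = 7,662,395,338,752 bytes
7,662,395,338,752 / 1,000,000,000,000 = 7.66 TB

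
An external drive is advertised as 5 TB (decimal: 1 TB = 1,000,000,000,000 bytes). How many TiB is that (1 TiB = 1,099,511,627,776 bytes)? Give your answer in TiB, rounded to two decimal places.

5 TB × 1,000,000,000,000 bytes/TB = 5,000,000,000,000 bytes
1 TiB = 2^40 bytes = 1,099,511,627,776 bytes
5,000,000,000,000 / 1,099,511,627,776 = 4.55 TiB

4.55 TiB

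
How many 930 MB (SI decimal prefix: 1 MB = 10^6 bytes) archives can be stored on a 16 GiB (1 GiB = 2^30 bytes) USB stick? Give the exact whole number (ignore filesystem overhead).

Capacity: 16 GiB = 17,179,869,184 bytes
Per item: 930 MB = 930,000,000 bytes
⌊17,179,869,184 / 930,000,000⌋ = 18

18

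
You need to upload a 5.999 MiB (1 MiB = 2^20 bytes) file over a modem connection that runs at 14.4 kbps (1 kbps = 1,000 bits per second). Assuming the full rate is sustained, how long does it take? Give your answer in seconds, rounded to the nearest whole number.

3,495 seconds

5.999 MiB = 6,290,407.424 bytes = 50,323,259.392 bits
14.4 kbps = 14,400 bits/s
time = 50,323,259.392 / 14,400 = 3,495 s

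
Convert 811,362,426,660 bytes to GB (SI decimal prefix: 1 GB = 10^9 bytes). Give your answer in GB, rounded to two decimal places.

811.36 GB

811,362,426,660 bytes given.
1 GB = 10^9 bytes = 1,000,000,000 bytes
811,362,426,660 / 1,000,000,000 = 811.36 GB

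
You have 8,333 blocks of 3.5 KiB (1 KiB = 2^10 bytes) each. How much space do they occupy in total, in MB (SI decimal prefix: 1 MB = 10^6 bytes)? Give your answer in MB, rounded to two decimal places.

29.87 MB

Total = 8,333 × 3.5 KiB = 29165.5 KiB
= 29165.5 × 1,024 bytes = 29,865,472 bytes
1 MB = 1,000,000 bytes
29,865,472 / 1,000,000 = 29.87 MB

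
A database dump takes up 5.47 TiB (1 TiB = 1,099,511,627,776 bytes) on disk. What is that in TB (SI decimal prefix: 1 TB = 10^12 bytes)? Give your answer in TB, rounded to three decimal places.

5.47 TiB × 1,099,511,627,776 bytes/TiB = 6,014,328,603,934.72 bytes
1 TB = 1,000,000,000,000 bytes
6,014,328,603,934.72 / 1,000,000,000,000 = 6.014 TB

6.014 TB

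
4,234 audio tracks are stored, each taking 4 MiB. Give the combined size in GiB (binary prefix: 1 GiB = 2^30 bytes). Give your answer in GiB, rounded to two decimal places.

16.54 GiB

Total = 4,234 × 4 MiB = 16,936 MiB
= 16,936 × 1,048,576 bytes = 17,758,683,136 bytes
1 GiB = 1,073,741,824 bytes
17,758,683,136 / 1,073,741,824 = 16.54 GiB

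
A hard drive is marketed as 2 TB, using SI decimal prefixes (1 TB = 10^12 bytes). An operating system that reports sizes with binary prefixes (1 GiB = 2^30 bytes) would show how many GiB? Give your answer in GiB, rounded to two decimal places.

2 TB = 2 × 10^12 bytes = 2,000,000,000,000 bytes
1 GiB = 2^30 bytes = 1,073,741,824 bytes
2,000,000,000,000 / 1,073,741,824 = 1,862.65 GiB

1,862.65 GiB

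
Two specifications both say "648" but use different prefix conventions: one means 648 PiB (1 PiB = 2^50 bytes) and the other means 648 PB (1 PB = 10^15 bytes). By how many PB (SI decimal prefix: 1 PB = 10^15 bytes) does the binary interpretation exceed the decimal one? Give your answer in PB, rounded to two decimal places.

81.58 PB

648 PiB = 648 × 1,125,899,906,842,624 = 729,583,139,634,020,352 bytes
648 PB = 648 × 1,000,000,000,000,000 = 648,000,000,000,000,000 bytes
difference = 81,583,139,634,020,352 bytes
81,583,139,634,020,352 / 1,000,000,000,000,000 = 81.58 PB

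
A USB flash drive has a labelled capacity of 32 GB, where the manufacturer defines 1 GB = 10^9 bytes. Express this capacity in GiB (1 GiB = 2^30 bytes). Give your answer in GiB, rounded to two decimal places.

32 GB = 32 × 10^9 bytes = 32,000,000,000 bytes
1 GiB = 2^30 bytes = 1,073,741,824 bytes
32,000,000,000 / 1,073,741,824 = 29.80 GiB

29.80 GiB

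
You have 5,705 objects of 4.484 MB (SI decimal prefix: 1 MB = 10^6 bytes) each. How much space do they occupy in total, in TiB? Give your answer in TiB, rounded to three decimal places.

0.023 TiB

Total = 5,705 × 4.484 MB = 25581.22 MB
= 25581.22 × 1,000,000 bytes = 25,581,220,000 bytes
1 TiB = 1,099,511,627,776 bytes
25,581,220,000 / 1,099,511,627,776 = 0.023 TiB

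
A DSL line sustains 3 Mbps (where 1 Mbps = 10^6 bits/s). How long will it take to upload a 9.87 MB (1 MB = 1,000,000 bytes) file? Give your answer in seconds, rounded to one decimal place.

9.87 MB = 9,870,000 bytes = 78,960,000 bits
3 Mbps = 3,000,000 bits/s
time = 78,960,000 / 3,000,000 = 26.3 s

26.3 seconds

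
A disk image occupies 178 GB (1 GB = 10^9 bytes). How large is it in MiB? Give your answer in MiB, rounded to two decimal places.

169,754.03 MiB

178 GB = 178 × 10^9 bytes = 178,000,000,000 bytes
1 MiB = 2^20 bytes = 1,048,576 bytes
178,000,000,000 / 1,048,576 = 169,754.03 MiB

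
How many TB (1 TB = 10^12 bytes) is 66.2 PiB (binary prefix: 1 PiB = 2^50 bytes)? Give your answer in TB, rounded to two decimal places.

74,534.57 TB

66.2 PiB × 1,125,899,906,842,624 bytes/PiB = 74,534,573,832,981,708.8 bytes
1 TB = 1,000,000,000,000 bytes
74,534,573,832,981,708.8 / 1,000,000,000,000 = 74,534.57 TB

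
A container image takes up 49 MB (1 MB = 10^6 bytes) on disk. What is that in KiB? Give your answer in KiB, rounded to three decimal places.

49 MB = 49 × 10^6 bytes = 49,000,000 bytes
1 KiB = 1,024 bytes
49,000,000 / 1,024 = 47,851.563 KiB

47,851.563 KiB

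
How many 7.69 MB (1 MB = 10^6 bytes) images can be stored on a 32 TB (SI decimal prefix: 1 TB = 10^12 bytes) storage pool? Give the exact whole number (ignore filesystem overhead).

Capacity: 32 TB = 32,000,000,000,000 bytes
Per item: 7.69 MB = 7,690,000 bytes
⌊32,000,000,000,000 / 7,690,000⌋ = 4,161,248

4,161,248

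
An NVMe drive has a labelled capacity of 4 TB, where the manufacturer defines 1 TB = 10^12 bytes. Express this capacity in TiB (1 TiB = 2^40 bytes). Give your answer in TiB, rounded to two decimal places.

4 TB × 1,000,000,000,000 bytes/TB = 4,000,000,000,000 bytes
1 TiB = 2^40 bytes = 1,099,511,627,776 bytes
4,000,000,000,000 / 1,099,511,627,776 = 3.64 TiB

3.64 TiB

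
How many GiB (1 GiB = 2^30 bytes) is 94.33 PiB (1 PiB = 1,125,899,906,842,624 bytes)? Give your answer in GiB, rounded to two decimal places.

94.33 PiB × 1,125,899,906,842,624 bytes/PiB = 106,206,138,212,464,721.92 bytes
1 GiB = 2^30 bytes = 1,073,741,824 bytes
106,206,138,212,464,721.92 / 1,073,741,824 = 98,912,174.08 GiB

98,912,174.08 GiB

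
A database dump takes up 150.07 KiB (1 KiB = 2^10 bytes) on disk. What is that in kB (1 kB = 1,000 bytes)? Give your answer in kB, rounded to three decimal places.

153.672 kB

150.07 KiB = 150.07 × 2^10 bytes = 153,671.68 bytes
1 kB = 1,000 bytes
153,671.68 / 1,000 = 153.672 kB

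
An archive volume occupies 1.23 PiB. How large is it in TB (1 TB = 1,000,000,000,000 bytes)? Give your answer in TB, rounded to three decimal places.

1,384.857 TB

1.23 PiB = 1.23 × 2^50 bytes = 1,384,856,885,416,427.52 bytes
1 TB = 1,000,000,000,000 bytes
1,384,856,885,416,427.52 / 1,000,000,000,000 = 1,384.857 TB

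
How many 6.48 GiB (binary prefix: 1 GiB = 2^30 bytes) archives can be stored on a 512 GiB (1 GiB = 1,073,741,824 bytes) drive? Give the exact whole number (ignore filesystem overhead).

Capacity: 512 GiB = 549,755,813,888 bytes
Per item: 6.48 GiB = 6,957,847,019.52 bytes
⌊549,755,813,888 / 6,957,847,019.52⌋ = 79

79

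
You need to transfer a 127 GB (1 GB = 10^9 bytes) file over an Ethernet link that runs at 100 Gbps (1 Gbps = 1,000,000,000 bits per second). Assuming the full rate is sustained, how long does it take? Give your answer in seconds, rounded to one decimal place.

127 GB = 127,000,000,000 bytes = 1,016,000,000,000 bits
100 Gbps = 100,000,000,000 bits/s
time = 1,016,000,000,000 / 100,000,000,000 = 10.2 s

10.2 seconds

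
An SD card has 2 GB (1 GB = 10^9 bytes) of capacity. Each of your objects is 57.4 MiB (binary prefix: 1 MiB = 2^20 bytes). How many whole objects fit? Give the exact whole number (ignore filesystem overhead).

Capacity: 2 GB = 2,000,000,000 bytes
Per item: 57.4 MiB = 60,188,262.4 bytes
⌊2,000,000,000 / 60,188,262.4⌋ = 33

33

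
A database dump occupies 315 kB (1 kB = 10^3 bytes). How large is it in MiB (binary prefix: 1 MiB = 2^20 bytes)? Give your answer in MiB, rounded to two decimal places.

0.30 MiB

315 kB = 315 × 10^3 bytes = 315,000 bytes
1 MiB = 2^20 bytes = 1,048,576 bytes
315,000 / 1,048,576 = 0.30 MiB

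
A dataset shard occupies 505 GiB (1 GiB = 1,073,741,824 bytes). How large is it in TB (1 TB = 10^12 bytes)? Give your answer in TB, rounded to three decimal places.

505 GiB × 1,073,741,824 bytes/GiB = 542,239,621,120 bytes
1 TB = 10^12 bytes = 1,000,000,000,000 bytes
542,239,621,120 / 1,000,000,000,000 = 0.542 TB

0.542 TB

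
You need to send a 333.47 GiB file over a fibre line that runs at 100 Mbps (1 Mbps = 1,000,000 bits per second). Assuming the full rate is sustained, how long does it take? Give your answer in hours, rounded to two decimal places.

7.96 hours

333.47 GiB = 358,060,686,049.28 bytes = 2,864,485,488,394.24 bits
100 Mbps = 100,000,000 bits/s
time = 2,864,485,488,394.24 / 100,000,000 = 28,644.8549 s
28,644.8549 s / 3600 = 7.96 hours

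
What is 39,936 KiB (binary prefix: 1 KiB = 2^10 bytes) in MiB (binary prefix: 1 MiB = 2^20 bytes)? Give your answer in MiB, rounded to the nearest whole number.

39 MiB

39,936 KiB × 1,024 bytes/KiB = 40,894,464 bytes
1 MiB = 1,048,576 bytes
40,894,464 / 1,048,576 = 39 MiB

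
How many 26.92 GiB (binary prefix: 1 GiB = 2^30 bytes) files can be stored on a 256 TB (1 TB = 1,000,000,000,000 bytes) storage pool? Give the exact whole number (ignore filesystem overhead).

8,856

Capacity: 256 TB = 256,000,000,000,000 bytes
Per item: 26.92 GiB = 28,905,129,902.08 bytes
⌊256,000,000,000,000 / 28,905,129,902.08⌋ = 8,856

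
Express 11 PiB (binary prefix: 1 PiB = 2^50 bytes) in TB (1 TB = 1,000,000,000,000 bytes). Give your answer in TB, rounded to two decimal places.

12,384.90 TB

11 PiB = 11 × 2^50 bytes = 12,384,898,975,268,864 bytes
1 TB = 1,000,000,000,000 bytes
12,384,898,975,268,864 / 1,000,000,000,000 = 12,384.90 TB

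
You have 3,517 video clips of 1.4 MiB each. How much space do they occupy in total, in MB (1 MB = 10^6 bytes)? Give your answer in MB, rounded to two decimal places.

Total = 3,517 × 1.4 MiB = 4923.8 MiB
= 4923.8 × 1,048,576 bytes = 5,162,978,508.8 bytes
1 MB = 1,000,000 bytes
5,162,978,508.8 / 1,000,000 = 5,162.98 MB

5,162.98 MB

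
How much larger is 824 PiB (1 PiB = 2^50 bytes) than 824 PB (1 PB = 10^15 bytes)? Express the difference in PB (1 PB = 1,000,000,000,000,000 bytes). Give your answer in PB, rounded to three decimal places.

103.742 PB

824 PiB = 824 × 1,125,899,906,842,624 = 927,741,523,238,322,176 bytes
824 PB = 824 × 1,000,000,000,000,000 = 824,000,000,000,000,000 bytes
difference = 103,741,523,238,322,176 bytes
103,741,523,238,322,176 / 1,000,000,000,000,000 = 103.742 PB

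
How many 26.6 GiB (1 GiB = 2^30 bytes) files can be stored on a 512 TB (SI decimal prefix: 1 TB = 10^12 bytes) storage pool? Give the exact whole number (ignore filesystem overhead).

Capacity: 512 TB = 512,000,000,000,000 bytes
Per item: 26.6 GiB = 28,561,532,518.4 bytes
⌊512,000,000,000,000 / 28,561,532,518.4⌋ = 17,926

17,926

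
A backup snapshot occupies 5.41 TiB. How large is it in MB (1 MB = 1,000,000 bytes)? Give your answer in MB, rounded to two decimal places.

5,948,357.91 MB

5.41 TiB = 5.41 × 2^40 bytes = 5,948,357,906,268.16 bytes
1 MB = 10^6 bytes = 1,000,000 bytes
5,948,357,906,268.16 / 1,000,000 = 5,948,357.91 MB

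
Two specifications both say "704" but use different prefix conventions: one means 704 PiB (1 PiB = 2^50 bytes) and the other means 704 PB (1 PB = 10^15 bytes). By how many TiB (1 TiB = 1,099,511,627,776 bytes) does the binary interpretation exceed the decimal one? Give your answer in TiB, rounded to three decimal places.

80,611.730 TiB

704 PiB = 704 × 1,125,899,906,842,624 = 792,633,534,417,207,296 bytes
704 PB = 704 × 1,000,000,000,000,000 = 704,000,000,000,000,000 bytes
difference = 88,633,534,417,207,296 bytes
88,633,534,417,207,296 / 1,099,511,627,776 = 80,611.730 TiB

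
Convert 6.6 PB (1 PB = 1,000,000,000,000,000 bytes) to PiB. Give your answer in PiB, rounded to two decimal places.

6.6 PB = 6.6 × 10^15 bytes = 6,600,000,000,000,000 bytes
1 PiB = 1,125,899,906,842,624 bytes
6,600,000,000,000,000 / 1,125,899,906,842,624 = 5.86 PiB

5.86 PiB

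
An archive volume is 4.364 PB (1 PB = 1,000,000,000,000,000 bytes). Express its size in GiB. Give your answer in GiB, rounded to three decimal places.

4.364 PB × 1,000,000,000,000,000 bytes/PB = 4,364,000,000,000,000 bytes
1 GiB = 1,073,741,824 bytes
4,364,000,000,000,000 / 1,073,741,824 = 4,064,291.716 GiB

4,064,291.716 GiB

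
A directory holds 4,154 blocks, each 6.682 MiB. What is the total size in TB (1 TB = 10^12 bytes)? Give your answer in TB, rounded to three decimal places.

0.029 TB

Total = 4,154 × 6.682 MiB = 27757.028 MiB
= 27757.028 × 1,048,576 bytes = 29,105,353,392.128 bytes
1 TB = 1,000,000,000,000 bytes
29,105,353,392.128 / 1,000,000,000,000 = 0.029 TB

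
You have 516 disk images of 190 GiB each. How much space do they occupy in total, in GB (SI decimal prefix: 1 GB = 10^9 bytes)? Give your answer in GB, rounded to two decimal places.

105,269.65 GB

Total = 516 × 190 GiB = 98,040 GiB
= 98,040 × 1,073,741,824 bytes = 105,269,648,424,960 bytes
1 GB = 1,000,000,000 bytes
105,269,648,424,960 / 1,000,000,000 = 105,269.65 GB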